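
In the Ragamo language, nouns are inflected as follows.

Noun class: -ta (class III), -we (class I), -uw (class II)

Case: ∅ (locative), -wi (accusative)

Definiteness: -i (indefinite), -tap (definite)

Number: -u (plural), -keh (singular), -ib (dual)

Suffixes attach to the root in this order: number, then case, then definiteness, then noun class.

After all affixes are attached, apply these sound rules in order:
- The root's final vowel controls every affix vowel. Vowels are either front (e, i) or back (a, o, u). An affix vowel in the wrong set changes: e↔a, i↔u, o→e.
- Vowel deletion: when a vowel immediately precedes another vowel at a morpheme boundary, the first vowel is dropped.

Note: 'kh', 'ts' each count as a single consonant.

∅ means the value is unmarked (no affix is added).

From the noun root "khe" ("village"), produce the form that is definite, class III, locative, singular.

khekehtepte

Attach number singular -keh → khekeh.
case = locative: zero marking, form stays khekeh.
Attach definiteness definite -tap → khekehtap.
Attach noun class class III -ta → khekehtapta.
Apply vowel harmony: khekehtapta → khekehtepte.
Vowel deletion: no change.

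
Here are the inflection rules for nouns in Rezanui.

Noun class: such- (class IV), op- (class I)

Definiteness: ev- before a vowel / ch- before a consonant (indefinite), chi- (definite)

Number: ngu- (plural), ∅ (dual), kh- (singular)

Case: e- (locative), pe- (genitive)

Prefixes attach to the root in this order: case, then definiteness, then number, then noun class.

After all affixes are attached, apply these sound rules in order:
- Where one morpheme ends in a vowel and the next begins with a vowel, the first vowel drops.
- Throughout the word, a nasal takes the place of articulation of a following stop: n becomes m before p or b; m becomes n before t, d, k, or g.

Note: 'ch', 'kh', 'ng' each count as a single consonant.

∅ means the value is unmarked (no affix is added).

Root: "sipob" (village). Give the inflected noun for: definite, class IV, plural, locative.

suchnguchesipob

Attach case locative e- → esipob.
Attach definiteness definite chi- → chiesipob.
Attach number plural ngu- → nguchiesipob.
Attach noun class class IV such- → suchnguchiesipob.
Apply vowel deletion: suchnguchiesipob → suchnguchesipob.
Nasal assimilation: no change.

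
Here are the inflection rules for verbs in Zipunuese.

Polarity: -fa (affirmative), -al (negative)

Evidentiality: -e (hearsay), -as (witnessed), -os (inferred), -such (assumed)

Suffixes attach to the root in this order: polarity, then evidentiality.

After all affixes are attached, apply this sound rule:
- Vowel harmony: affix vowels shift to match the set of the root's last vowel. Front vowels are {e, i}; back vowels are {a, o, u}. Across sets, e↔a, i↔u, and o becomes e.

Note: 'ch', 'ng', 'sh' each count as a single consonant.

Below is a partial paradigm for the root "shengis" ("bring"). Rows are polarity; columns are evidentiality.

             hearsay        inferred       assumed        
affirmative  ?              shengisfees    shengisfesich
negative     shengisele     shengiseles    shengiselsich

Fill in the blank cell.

Attach polarity affirmative -fa → shengisfa.
Attach evidentiality hearsay -e → shengisfae.
Apply vowel harmony: shengisfae → shengisfee.

shengisfee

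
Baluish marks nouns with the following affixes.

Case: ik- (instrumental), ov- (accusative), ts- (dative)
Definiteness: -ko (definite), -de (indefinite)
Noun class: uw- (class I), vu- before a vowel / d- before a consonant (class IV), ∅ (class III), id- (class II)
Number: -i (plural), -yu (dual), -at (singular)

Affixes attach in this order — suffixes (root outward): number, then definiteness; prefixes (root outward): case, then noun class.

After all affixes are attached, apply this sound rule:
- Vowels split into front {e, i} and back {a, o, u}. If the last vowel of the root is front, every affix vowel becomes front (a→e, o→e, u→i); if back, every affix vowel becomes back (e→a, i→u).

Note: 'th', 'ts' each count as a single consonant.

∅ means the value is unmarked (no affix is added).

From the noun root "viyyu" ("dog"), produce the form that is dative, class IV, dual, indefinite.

dtsviyyuyuda

Attach case dative ts- → tsviyyu.
Attach number dual -yu → tsviyyuyu.
Attach noun class class IV d- (before consonant 'ts') → dtsviyyuyu.
Attach definiteness indefinite -de → dtsviyyuyude.
Apply vowel harmony: dtsviyyuyude → dtsviyyuyuda.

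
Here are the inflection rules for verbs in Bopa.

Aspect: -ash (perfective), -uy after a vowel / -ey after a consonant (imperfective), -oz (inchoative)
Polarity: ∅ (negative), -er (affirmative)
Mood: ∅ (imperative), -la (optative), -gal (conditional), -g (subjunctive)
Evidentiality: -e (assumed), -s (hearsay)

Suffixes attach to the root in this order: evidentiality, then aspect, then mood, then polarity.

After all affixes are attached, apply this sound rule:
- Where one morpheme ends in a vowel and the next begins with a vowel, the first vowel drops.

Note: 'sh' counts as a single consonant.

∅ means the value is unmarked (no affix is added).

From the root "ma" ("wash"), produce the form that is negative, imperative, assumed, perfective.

mash

Attach evidentiality assumed -e → mae.
Attach aspect perfective -ash → maeash.
mood = imperative: zero marking, form stays maeash.
polarity = negative: zero marking, form stays maeash.
Apply vowel deletion: maeash → mash.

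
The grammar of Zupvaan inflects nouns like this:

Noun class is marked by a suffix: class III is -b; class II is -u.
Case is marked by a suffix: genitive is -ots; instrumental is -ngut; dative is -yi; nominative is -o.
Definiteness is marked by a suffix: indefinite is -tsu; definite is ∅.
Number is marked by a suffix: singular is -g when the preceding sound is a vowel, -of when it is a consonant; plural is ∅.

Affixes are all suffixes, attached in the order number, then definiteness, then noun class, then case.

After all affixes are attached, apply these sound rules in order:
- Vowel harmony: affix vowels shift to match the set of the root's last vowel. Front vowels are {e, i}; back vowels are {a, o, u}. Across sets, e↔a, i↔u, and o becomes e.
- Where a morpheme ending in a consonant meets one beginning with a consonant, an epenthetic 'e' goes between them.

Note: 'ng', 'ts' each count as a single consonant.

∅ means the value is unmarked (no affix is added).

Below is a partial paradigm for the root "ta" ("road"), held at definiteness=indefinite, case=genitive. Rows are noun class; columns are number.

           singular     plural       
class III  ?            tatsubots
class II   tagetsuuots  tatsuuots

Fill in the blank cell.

tagetsubots

Attach number singular -g (after vowel 'a') → tag.
Attach definiteness indefinite -tsu → tagtsu.
Attach noun class class III -b → tagtsub.
Attach case genitive -ots → tagtsubots.
Vowel harmony: no change.
Apply epenthesis: tagtsubots → tagetsubots.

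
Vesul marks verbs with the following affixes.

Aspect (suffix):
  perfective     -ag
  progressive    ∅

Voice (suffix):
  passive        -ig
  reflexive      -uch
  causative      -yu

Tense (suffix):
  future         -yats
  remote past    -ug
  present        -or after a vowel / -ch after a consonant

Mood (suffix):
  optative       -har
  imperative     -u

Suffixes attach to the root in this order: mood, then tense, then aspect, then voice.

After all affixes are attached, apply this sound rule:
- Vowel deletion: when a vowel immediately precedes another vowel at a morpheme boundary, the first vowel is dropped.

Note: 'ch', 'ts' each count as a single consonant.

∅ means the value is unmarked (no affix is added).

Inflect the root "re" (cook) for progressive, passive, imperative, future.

ruyatsig

Attach mood imperative -u → reu.
Attach tense future -yats → reuyats.
aspect = progressive: zero marking, form stays reuyats.
Attach voice passive -ig → reuyatsig.
Apply vowel deletion: reuyatsig → ruyatsig.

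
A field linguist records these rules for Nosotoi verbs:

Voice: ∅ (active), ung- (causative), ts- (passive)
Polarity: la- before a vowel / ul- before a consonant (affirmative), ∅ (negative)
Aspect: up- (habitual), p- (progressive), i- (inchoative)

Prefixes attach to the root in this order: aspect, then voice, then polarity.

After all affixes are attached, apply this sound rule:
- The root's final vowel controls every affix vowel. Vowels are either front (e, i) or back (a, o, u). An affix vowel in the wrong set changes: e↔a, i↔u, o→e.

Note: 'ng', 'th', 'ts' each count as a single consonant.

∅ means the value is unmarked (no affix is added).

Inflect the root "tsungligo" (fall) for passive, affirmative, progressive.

ultsptsungligo

Attach aspect progressive p- → ptsungligo.
Attach voice passive ts- → tsptsungligo.
Attach polarity affirmative ul- (before consonant 'ts') → ultsptsungligo.
Vowel harmony: no change.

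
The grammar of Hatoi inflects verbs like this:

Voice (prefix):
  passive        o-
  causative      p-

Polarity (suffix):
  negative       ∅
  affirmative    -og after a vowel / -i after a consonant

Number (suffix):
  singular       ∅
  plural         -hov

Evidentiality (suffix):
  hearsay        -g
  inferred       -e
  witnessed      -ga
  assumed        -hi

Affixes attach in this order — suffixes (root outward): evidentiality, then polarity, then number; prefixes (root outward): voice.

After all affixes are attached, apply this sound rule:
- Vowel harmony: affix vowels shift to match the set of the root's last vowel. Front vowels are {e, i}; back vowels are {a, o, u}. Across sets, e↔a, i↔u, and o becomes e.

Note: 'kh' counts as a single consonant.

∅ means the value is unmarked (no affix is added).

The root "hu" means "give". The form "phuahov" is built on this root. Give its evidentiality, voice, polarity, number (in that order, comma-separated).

Segment: p-hu-e-hov.
evidentiality: -e → inferred.
voice: p- → causative.
polarity: ∅ → negative.
number: -hov → plural.

inferred, causative, negative, plural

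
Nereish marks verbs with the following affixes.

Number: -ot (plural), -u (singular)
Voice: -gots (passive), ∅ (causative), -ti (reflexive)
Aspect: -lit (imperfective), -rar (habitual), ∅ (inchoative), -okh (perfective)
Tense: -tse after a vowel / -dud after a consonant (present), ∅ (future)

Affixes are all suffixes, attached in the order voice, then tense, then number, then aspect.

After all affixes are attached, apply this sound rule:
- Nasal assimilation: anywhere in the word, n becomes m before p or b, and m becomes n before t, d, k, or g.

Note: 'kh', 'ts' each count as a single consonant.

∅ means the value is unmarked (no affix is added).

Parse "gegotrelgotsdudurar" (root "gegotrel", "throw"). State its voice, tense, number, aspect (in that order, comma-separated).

passive, present, singular, habitual

Segment: gegotrel-gots-dud-u-rar.
voice: -gots → passive.
tense: -tse/dud → present.
number: -u → singular.
aspect: -rar → habitual.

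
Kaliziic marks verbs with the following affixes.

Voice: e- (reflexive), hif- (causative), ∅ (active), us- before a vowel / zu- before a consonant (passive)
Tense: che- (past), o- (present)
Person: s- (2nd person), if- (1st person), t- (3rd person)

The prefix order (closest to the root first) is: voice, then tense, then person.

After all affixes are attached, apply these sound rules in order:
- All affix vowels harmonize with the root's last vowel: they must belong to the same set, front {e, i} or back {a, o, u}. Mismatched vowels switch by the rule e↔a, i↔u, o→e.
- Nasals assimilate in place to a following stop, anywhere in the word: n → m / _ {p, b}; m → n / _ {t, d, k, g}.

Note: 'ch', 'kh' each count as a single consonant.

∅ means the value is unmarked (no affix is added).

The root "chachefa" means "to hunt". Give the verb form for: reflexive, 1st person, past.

ufchaachachefa

Attach voice reflexive e- → echachefa.
Attach tense past che- → cheechachefa.
Attach person 1st person if- → ifcheechachefa.
Apply vowel harmony: ifcheechachefa → ufchaachachefa.
Nasal assimilation: no change.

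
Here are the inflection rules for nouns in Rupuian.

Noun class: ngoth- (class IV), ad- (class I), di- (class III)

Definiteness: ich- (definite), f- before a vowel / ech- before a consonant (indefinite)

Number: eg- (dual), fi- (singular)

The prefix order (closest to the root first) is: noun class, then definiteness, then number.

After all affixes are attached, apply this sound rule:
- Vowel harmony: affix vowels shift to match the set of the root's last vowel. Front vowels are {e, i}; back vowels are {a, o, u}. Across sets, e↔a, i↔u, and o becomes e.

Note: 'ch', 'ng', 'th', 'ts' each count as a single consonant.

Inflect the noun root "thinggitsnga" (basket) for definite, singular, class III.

Attach noun class class III di- → dithinggitsnga.
Attach definiteness definite ich- → ichdithinggitsnga.
Attach number singular fi- → fiichdithinggitsnga.
Apply vowel harmony: fiichdithinggitsnga → fuuchduthinggitsnga.

fuuchduthinggitsnga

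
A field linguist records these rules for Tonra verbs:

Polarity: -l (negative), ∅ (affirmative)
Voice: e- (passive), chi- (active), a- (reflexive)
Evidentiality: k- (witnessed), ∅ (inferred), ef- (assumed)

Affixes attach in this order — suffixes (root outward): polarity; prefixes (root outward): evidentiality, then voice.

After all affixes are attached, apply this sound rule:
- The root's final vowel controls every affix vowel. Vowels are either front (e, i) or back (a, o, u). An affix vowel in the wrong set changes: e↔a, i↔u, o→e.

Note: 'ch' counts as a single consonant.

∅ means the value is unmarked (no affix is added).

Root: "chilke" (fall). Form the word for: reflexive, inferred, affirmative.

echilke

evidentiality = inferred: zero marking, form stays chilke.
Attach voice reflexive a- → achilke.
polarity = affirmative: zero marking, form stays achilke.
Apply vowel harmony: achilke → echilke.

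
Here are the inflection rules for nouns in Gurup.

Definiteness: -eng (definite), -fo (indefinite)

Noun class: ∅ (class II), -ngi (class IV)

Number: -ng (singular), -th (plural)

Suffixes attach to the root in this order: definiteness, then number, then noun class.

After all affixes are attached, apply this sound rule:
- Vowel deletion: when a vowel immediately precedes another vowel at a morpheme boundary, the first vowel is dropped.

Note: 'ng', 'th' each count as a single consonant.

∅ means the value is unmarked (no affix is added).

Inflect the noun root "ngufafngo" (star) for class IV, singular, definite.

ngufafngengngngi

Attach definiteness definite -eng → ngufafngoeng.
Attach number singular -ng → ngufafngoengng.
Attach noun class class IV -ngi → ngufafngoengngngi.
Apply vowel deletion: ngufafngoengngngi → ngufafngengngngi.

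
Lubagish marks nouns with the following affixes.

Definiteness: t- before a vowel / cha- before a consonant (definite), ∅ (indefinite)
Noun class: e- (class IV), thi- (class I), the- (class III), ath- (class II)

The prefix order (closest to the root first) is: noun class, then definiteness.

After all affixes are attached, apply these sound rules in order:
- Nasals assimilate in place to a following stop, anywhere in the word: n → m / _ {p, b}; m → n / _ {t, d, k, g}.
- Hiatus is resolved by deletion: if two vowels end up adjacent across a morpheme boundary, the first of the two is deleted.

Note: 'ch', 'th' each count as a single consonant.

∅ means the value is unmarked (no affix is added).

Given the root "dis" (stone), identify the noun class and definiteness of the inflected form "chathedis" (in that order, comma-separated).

class III, definite

Segment: cha-the-dis.
noun class: the- → class III.
definiteness: t/cha- → definite.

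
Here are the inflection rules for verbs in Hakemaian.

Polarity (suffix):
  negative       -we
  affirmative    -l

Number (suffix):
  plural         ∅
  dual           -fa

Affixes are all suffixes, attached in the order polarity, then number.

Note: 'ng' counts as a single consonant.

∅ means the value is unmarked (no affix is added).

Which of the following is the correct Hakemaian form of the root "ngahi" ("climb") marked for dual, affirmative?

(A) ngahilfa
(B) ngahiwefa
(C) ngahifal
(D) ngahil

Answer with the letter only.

A

Attach polarity affirmative -l → ngahil.
Attach number dual -fa → ngahilfa.
So the correct form is ngahilfa, option (A).
(D) ngahil is wrong: it uses plural instead of dual for number.
(C) ngahifal is wrong: it has the affixes in the wrong order.
(B) ngahiwefa is wrong: it uses negative instead of affirmative for polarity.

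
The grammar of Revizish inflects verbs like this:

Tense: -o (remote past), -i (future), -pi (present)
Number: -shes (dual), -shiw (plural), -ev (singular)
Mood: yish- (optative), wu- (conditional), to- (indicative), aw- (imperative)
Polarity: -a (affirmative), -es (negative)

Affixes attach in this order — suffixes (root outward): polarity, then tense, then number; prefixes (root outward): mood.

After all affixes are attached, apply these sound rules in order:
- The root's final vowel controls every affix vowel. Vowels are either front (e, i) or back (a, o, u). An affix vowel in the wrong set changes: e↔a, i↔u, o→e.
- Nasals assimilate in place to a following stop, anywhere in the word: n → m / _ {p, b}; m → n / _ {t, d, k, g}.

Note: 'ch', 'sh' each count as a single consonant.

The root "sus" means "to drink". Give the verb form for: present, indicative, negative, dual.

tosusaspushas

Attach polarity negative -es → suses.
Attach mood indicative to- → tosuses.
Attach tense present -pi → tosusespi.
Attach number dual -shes → tosusespishes.
Apply vowel harmony: tosusespishes → tosusaspushas.
Nasal assimilation: no change.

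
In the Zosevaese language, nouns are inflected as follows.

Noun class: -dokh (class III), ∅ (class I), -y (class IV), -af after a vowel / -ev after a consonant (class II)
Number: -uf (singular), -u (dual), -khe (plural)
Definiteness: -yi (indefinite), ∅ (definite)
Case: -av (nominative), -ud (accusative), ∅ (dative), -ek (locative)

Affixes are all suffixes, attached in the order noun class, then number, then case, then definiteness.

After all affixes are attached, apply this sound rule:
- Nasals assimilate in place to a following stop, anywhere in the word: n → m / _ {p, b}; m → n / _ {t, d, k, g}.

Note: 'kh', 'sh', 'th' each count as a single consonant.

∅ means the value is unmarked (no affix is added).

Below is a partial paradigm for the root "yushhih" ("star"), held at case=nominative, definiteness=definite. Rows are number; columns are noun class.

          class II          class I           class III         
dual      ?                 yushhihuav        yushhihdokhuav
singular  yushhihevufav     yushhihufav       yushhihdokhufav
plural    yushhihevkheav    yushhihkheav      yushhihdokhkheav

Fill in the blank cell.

yushhihevuav

Attach noun class class II -ev (after consonant 'h') → yushhihev.
Attach number dual -u → yushhihevu.
Attach case nominative -av → yushhihevuav.
definiteness = definite: zero marking, form stays yushhihevuav.
Nasal assimilation: no change.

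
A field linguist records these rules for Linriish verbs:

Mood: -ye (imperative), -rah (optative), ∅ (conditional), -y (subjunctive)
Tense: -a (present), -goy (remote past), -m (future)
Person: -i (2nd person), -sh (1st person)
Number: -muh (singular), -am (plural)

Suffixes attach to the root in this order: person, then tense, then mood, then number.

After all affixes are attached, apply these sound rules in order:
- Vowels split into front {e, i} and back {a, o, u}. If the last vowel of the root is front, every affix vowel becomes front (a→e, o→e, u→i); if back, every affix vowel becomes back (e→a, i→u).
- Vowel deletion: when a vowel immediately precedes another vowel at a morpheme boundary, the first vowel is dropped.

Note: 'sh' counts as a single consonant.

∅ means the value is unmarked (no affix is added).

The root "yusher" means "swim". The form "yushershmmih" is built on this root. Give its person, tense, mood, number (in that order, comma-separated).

Segment: yusher-sh-m-muh.
person: -sh → 1st person.
tense: -m → future.
mood: ∅ → conditional.
number: -muh → singular.

1st person, future, conditional, singular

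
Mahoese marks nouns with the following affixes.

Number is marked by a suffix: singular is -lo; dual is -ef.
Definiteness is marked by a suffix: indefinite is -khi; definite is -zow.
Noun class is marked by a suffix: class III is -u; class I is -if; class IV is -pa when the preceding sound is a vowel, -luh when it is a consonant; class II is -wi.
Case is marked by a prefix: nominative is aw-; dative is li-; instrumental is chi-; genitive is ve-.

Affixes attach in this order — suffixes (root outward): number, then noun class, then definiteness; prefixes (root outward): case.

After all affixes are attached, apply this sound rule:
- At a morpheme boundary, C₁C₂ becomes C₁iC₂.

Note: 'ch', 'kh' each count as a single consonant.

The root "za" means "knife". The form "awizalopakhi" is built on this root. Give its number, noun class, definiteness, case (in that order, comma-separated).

singular, class IV, indefinite, nominative

Segment: aw-za-lo-pa-khi.
number: -lo → singular.
noun class: -pa/luh → class IV.
definiteness: -khi → indefinite.
case: aw- → nominative.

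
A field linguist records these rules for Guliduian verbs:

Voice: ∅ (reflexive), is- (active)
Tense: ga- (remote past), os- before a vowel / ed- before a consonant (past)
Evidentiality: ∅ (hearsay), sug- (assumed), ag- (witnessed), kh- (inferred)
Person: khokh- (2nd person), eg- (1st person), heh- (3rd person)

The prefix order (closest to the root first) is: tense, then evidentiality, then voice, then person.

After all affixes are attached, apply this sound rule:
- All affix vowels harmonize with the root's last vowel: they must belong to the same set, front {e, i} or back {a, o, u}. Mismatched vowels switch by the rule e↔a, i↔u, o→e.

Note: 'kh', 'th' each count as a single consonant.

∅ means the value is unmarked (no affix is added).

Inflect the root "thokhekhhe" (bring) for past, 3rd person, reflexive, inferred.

Attach tense past ed- (before consonant 'th') → edthokhekhhe.
Attach evidentiality inferred kh- → khedthokhekhhe.
voice = reflexive: zero marking, form stays khedthokhekhhe.
Attach person 3rd person heh- → hehkhedthokhekhhe.
Vowel harmony: no change.

hehkhedthokhekhhe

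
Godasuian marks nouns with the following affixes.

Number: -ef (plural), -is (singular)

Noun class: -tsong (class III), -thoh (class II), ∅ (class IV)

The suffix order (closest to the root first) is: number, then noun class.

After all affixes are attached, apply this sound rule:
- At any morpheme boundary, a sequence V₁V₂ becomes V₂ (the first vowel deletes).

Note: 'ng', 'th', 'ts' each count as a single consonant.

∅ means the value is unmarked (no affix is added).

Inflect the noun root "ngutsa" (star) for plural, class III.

Attach number plural -ef → ngutsaef.
Attach noun class class III -tsong → ngutsaeftsong.
Apply vowel deletion: ngutsaeftsong → ngutseftsong.

ngutseftsong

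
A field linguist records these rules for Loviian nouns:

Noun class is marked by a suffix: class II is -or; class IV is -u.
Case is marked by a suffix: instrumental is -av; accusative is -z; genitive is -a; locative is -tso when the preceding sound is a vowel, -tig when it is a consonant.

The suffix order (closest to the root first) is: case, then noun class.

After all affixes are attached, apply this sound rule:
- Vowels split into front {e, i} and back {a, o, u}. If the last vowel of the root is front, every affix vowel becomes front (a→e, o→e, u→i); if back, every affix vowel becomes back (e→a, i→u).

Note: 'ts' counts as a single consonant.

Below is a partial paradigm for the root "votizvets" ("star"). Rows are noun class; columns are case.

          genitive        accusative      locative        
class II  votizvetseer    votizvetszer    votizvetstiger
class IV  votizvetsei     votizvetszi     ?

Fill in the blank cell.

votizvetstigi

Attach case locative -tig (after consonant 'ts') → votizvetstig.
Attach noun class class IV -u → votizvetstigu.
Apply vowel harmony: votizvetstigu → votizvetstigi.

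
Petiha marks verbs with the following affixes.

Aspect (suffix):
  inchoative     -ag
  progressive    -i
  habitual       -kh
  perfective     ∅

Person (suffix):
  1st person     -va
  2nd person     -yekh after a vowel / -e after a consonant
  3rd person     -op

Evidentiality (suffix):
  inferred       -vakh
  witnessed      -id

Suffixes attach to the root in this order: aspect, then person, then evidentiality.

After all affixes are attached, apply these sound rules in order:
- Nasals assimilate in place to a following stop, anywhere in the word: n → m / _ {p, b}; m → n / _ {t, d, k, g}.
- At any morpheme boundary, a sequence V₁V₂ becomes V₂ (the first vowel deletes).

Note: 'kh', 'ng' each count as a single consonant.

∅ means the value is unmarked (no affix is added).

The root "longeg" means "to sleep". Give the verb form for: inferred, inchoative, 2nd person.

Attach aspect inchoative -ag → longegag.
Attach person 2nd person -e (after consonant 'g') → longegage.
Attach evidentiality inferred -vakh → longegagevakh.
Nasal assimilation: no change.
Vowel deletion: no change.

longegagevakh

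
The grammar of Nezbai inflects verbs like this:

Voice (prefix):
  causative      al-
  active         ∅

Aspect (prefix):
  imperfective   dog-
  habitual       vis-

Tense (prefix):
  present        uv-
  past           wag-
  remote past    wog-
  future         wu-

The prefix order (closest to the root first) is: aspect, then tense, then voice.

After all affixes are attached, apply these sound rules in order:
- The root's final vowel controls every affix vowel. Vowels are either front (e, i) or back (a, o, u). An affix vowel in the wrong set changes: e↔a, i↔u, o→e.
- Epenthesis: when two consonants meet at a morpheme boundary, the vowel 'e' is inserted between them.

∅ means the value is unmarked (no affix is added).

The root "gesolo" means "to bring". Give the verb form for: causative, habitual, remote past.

alewogevusegesolo

Attach aspect habitual vis- → visgesolo.
Attach tense remote past wog- → wogvisgesolo.
Attach voice causative al- → alwogvisgesolo.
Apply vowel harmony: alwogvisgesolo → alwogvusgesolo.
Apply epenthesis: alwogvusgesolo → alewogevusegesolo.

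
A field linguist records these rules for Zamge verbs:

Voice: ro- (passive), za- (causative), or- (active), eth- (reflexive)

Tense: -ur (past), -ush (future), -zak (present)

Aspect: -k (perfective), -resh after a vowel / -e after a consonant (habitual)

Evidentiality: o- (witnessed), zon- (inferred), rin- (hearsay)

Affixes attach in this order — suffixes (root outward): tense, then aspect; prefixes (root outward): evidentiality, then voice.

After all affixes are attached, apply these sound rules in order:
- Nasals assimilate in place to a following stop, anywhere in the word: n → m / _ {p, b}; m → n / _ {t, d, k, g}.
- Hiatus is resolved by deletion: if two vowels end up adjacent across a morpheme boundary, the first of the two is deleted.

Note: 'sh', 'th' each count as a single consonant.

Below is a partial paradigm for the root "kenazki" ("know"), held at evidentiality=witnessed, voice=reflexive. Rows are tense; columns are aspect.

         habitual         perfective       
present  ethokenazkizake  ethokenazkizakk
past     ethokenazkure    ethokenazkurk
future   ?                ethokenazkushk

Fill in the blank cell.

ethokenazkushe

Attach evidentiality witnessed o- → okenazki.
Attach tense future -ush → okenazkiush.
Attach voice reflexive eth- → ethokenazkiush.
Attach aspect habitual -e (after consonant 'sh') → ethokenazkiushe.
Nasal assimilation: no change.
Apply vowel deletion: ethokenazkiushe → ethokenazkushe.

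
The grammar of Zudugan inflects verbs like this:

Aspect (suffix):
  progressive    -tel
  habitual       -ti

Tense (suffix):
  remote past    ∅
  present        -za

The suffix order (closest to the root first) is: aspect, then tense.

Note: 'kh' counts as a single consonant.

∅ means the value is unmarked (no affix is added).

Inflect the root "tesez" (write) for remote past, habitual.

tesezti

Attach aspect habitual -ti → tesezti.
tense = remote past: zero marking, form stays tesezti.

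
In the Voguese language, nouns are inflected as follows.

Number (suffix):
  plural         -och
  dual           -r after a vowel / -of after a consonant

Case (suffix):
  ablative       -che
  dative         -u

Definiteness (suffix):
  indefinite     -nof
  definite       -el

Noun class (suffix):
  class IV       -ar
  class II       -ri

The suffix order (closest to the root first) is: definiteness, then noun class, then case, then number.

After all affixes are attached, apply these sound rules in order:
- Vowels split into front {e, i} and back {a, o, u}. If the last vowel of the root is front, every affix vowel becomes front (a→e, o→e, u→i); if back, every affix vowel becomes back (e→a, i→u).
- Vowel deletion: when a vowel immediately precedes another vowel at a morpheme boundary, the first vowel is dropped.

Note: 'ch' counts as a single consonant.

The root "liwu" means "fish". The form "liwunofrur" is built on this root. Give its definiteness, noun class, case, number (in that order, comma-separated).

indefinite, class II, dative, dual

Segment: liwu-nof-ri-u-r.
definiteness: -nof → indefinite.
noun class: -ri → class II.
case: -u → dative.
number: -r/of → dual.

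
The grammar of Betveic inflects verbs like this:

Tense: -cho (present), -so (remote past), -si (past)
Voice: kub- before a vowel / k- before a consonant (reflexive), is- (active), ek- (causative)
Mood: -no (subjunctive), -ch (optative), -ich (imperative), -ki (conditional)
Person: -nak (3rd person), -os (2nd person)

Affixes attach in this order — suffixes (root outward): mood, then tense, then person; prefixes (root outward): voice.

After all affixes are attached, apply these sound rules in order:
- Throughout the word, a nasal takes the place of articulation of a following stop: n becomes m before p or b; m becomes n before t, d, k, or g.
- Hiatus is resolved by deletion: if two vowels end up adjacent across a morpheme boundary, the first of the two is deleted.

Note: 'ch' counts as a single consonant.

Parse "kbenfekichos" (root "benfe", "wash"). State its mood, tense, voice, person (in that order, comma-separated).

Segment: k-benfe-ki-cho-os.
mood: -ki → conditional.
tense: -cho → present.
voice: kub/k- → reflexive.
person: -os → 2nd person.

conditional, present, reflexive, 2nd person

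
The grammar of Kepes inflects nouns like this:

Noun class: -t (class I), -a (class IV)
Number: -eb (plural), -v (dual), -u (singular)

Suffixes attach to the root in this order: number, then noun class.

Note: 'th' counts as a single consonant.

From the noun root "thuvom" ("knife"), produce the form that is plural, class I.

Attach number plural -eb → thuvomeb.
Attach noun class class I -t → thuvomebt.

thuvomebt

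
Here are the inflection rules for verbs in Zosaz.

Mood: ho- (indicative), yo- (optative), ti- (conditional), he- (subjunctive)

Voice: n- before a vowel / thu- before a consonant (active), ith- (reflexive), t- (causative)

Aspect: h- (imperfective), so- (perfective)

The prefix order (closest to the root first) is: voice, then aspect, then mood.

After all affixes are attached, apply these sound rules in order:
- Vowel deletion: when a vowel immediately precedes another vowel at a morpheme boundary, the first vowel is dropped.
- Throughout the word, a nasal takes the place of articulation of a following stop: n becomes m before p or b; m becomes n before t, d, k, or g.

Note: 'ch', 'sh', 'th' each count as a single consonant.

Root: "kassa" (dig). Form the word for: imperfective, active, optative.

yohthukassa

Attach voice active thu- (before consonant 'k') → thukassa.
Attach aspect imperfective h- → hthukassa.
Attach mood optative yo- → yohthukassa.
Vowel deletion: no change.
Nasal assimilation: no change.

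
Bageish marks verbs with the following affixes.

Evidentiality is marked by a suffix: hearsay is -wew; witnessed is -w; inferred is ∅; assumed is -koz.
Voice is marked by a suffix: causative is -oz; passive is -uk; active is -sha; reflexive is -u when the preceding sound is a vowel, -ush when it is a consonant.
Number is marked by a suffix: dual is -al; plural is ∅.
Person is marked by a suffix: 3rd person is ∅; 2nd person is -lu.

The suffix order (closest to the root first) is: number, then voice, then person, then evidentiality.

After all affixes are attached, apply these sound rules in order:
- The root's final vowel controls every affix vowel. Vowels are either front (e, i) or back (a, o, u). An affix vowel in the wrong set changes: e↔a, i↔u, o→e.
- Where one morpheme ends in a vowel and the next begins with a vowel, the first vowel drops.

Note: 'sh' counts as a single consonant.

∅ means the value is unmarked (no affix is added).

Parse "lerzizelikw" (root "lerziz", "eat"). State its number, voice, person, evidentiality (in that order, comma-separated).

Segment: lerziz-al-uk-w.
number: -al → dual.
voice: -uk → passive.
person: ∅ → 3rd person.
evidentiality: -w → witnessed.

dual, passive, 3rd person, witnessed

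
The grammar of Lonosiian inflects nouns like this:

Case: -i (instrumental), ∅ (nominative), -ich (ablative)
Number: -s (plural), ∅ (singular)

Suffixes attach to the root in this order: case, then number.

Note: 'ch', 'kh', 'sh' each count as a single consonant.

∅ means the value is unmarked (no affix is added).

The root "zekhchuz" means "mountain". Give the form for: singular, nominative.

case = nominative: zero marking, form stays zekhchuz.
number = singular: zero marking, form stays zekhchuz.

zekhchuz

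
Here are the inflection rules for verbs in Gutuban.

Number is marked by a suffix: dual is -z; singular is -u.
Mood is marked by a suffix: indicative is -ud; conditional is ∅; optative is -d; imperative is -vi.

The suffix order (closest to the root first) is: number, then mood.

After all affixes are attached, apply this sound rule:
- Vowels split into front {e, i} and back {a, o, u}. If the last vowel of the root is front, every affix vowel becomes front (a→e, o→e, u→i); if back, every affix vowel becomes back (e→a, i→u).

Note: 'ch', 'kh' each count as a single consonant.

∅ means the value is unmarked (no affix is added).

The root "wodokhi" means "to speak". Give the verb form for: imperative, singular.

Attach number singular -u → wodokhiu.
Attach mood imperative -vi → wodokhiuvi.
Apply vowel harmony: wodokhiuvi → wodokhiivi.

wodokhiivi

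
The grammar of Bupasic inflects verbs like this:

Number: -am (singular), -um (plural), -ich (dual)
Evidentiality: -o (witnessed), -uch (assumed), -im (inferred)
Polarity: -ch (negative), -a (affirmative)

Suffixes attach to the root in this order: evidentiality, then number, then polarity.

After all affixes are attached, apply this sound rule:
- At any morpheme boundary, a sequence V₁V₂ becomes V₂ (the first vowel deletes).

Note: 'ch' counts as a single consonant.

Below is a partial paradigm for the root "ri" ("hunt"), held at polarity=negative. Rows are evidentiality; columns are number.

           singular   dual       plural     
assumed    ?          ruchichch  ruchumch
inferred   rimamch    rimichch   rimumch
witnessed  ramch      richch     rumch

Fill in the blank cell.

ruchamch

Attach evidentiality assumed -uch → riuch.
Attach number singular -am → riucham.
Attach polarity negative -ch → riuchamch.
Apply vowel deletion: riuchamch → ruchamch.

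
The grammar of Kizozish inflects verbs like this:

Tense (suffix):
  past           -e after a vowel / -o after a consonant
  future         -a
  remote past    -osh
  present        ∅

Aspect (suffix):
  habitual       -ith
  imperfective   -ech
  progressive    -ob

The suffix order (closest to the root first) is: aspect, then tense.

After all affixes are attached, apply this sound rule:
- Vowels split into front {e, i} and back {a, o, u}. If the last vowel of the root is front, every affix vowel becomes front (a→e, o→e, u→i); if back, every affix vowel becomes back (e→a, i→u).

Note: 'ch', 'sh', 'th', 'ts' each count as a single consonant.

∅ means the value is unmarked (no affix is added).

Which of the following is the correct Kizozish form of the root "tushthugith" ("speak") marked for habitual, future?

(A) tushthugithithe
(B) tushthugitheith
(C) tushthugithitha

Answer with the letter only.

Attach aspect habitual -ith → tushthugithith.
Attach tense future -a → tushthugithitha.
Apply vowel harmony: tushthugithitha → tushthugithithe.
So the correct form is tushthugithithe, option (A).
(C) tushthugithitha is wrong: it fails to apply the sound rule(s).
(B) tushthugitheith is wrong: it has the affixes in the wrong order.

A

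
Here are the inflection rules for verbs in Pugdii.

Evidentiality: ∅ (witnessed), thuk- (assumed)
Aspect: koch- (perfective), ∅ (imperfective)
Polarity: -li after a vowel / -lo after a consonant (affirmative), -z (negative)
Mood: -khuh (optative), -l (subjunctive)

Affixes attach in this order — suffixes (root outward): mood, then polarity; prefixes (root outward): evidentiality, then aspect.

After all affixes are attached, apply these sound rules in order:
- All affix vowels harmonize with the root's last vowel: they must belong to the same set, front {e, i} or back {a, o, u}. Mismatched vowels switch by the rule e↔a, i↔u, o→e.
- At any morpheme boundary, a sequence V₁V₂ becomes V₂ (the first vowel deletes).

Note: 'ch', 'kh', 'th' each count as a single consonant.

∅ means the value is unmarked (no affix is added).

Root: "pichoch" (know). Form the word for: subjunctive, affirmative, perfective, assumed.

Attach mood subjunctive -l → pichochl.
Attach evidentiality assumed thuk- → thukpichochl.
Attach polarity affirmative -lo (after consonant 'l') → thukpichochllo.
Attach aspect perfective koch- → kochthukpichochllo.
Vowel harmony: no change.
Vowel deletion: no change.

kochthukpichochllo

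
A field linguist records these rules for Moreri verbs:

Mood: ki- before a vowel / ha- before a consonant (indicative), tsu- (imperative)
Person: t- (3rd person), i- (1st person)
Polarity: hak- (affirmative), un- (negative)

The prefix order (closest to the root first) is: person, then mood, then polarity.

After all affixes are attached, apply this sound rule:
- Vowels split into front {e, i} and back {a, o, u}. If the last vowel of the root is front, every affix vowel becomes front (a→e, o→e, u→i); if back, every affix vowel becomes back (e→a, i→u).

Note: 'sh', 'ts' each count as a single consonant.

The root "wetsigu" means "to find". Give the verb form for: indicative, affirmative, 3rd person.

Attach person 3rd person t- → twetsigu.
Attach mood indicative ha- (before consonant 't') → hatwetsigu.
Attach polarity affirmative hak- → hakhatwetsigu.
Vowel harmony: no change.

hakhatwetsigu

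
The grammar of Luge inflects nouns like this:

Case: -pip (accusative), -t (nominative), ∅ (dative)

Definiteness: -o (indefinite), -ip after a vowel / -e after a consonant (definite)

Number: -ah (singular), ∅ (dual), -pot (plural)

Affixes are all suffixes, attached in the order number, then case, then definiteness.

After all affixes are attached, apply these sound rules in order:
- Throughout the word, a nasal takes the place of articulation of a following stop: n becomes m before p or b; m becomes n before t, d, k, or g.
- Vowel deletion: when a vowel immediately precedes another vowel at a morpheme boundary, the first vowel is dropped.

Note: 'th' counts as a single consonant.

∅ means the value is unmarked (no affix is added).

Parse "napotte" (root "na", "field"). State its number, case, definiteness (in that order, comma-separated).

plural, nominative, definite

Segment: na-pot-t-e.
number: -pot → plural.
case: -t → nominative.
definiteness: -ip/e → definite.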